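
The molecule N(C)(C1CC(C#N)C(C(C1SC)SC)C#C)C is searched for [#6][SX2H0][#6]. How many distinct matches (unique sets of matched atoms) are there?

[#6][SX2H0][#6] is the SMARTS for a thioether: an aliphatic sulfur bridging two carbons with no H on the sulfur.
The molecule carries 2 separate instances of a methylthio ether (-SCH3) meeting every constraint; each maps to a distinct set of atoms, giving 2 matches.

2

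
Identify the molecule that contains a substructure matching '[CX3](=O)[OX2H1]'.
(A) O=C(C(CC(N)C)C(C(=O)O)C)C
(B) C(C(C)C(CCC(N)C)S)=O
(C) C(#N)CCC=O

A

[CX3](=O)[OX2H1] describes an sp2 carbon double-bonded to O and single-bonded to an -OH oxygen (a carboxylic acid).
(A) contains a carboxylic acid group (-C(=O)OH), which satisfies every atom and bond constraint.
(B) has an aldehyde (-CHO) but there is no singly-bonded oxygen on the carbonyl carbon.
(C) has an aldehyde (-CHO) but there is no singly-bonded oxygen on the carbonyl carbon.
So the answer is (A).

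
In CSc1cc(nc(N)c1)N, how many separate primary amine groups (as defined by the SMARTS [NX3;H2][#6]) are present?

2

[NX3;H2][#6] is the SMARTS for a primary amine: a trivalent nitrogen with two H attached to carbon.
The molecule carries 2 separate instances of a primary amino group (-NH2) meeting every constraint; each maps to a distinct set of atoms, giving 2 matches.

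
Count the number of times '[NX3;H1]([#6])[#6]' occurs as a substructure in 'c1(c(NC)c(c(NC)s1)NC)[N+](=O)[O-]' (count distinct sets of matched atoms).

[NX3;H1]([#6])[#6] is the SMARTS for a secondary amine: a trivalent nitrogen with one H, bonded to two carbons.
The molecule carries 3 separate instances of an N-methylamino group (-NHCH3) meeting every constraint; each maps to a distinct set of atoms, giving 3 matches.

3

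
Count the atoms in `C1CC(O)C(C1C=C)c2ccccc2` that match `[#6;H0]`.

The query [#6;H0] means: any carbon with no attached hydrogen.
Check the 14 heavy atoms by environment: 3× C (H2) → no; 4× C (H1) → no; 1× O (H1) → no; 1× c (aromatic, H0) → match; 5× c (aromatic, H1) → no.
That gives 1 matching atom.

1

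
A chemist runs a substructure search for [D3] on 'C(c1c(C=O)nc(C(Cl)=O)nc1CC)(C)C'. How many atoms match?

The query [D3] means: atom with exactly three heavy-atom neighbours.
Check the 16 heavy atoms by environment: 2× n (aromatic, D2) → no; 4× c (aromatic, D3) → match; 2× C (D2) → no; 3× C (D1) → no; 2× C (D3) → match; 2× O (D1) → no; 1× Cl (D1) → no.
Summing the matching environments: 4 + 2 = 6 matching atoms.

6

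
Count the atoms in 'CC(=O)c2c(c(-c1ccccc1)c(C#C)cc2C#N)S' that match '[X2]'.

The query [X2] means: any atom with exactly two total connections (bonds + H).
Check the 20 heavy atoms by environment: 12× c (aromatic, X3) → no; 1× C (X3) → no; 1× O (X1) → no; 1× C (X4) → no; 3× C (X2) → match; 1× N (X1) → no; 1× S (X2) → match.
Summing the matching environments: 3 + 1 = 4 matching atoms.

4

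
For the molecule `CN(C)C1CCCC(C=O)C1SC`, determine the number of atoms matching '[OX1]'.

The query [OX1] means: aliphatic oxygen with one total connection — typically a carbonyl =O or an oxide.
Check the 13 heavy atoms by environment: 9× C (X4) → no; 1× N (X3) → no; 1× C (X3) → no; 1× O (X1) → match; 1× S (X2) → no.
That gives 1 matching atom.

1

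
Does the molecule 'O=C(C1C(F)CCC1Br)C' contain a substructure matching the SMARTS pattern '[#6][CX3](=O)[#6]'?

The pattern [#6][CX3](=O)[#6] describes a carbonyl carbon (no H) flanked by two carbons — a ketone.
The molecule carries an acetyl/ketone group (-C(=O)CH3), whose atoms satisfy every constraint of the query, so the pattern matches.

Yes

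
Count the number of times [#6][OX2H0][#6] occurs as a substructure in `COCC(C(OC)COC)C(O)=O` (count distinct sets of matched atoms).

3

[#6][OX2H0][#6] is the SMARTS for an ether: an aliphatic oxygen bridging two carbons with no H on the oxygen.
The molecule carries 3 separate instances of a methoxy ether (-OCH3) meeting every constraint; each maps to a distinct set of atoms, giving 3 matches.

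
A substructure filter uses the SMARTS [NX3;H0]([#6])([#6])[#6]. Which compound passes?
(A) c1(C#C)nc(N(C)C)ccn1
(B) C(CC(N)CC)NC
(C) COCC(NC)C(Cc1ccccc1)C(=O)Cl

A

[NX3;H0]([#6])([#6])[#6] describes a trivalent nitrogen with no H, bonded to three carbons (a tertiary amine).
(A) contains a dimethylamino group (-N(CH3)2), which satisfies every atom and bond constraint.
(B) has an N-methylamino group (-NHCH3) but the nitrogen still has one H (H1), not H0.
(C) has an N-methylamino group (-NHCH3) but the nitrogen still has one H (H1), not H0.
So the answer is (A).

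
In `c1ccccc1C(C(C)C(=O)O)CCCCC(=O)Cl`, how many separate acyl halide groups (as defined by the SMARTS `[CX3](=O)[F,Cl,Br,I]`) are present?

1

[CX3](=O)[F,Cl,Br,I] is the SMARTS for an acyl halide: a carbonyl carbon bonded to a halogen.
Exactly one fragment in the molecule meets all constraints, giving 1 match.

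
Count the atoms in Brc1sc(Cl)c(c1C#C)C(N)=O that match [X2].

3

The query [X2] means: any atom with exactly two total connections (bonds + H).
Check the 12 heavy atoms by environment: 1× s (aromatic, X2) → match; 4× c (aromatic, X3) → no; 2× C (X2) → match; 1× Cl (X1) → no; 1× Br (X1) → no; 1× C (X3) → no; 1× O (X1) → no; 1× N (X3) → no.
Summing the matching environments: 1 + 2 = 3 matching atoms.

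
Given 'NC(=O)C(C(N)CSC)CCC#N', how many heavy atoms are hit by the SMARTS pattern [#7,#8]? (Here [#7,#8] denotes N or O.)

4

The query [#7,#8] means: nitrogen or oxygen (comma = OR).
Check the 13 heavy atoms by environment: 8× C → no; 3× N → match; 1× S → no; 1× O → match.
Summing the matching environments: 3 + 1 = 4 matching atoms.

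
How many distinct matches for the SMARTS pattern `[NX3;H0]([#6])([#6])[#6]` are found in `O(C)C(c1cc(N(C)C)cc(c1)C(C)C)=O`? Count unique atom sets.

1

[NX3;H0]([#6])([#6])[#6] is the SMARTS for a tertiary amine: a trivalent nitrogen with no H, bonded to three carbons.
Exactly one fragment in the molecule meets all constraints, giving 1 match.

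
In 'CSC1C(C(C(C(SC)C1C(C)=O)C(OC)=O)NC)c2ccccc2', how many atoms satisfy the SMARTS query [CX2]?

0

Check the 25 heavy atoms by environment: 11× C (X4) → no; 2× C (X3) → no; 2× O (X1) → no; 6× c (aromatic, X3) → no; 2× S (X2) → no; 1× O (X2) → no; 1× N (X3) → no.
No environment satisfies the query, so 0 matching atoms.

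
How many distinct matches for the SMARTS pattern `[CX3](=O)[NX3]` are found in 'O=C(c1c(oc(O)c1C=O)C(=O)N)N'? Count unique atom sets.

[CX3](=O)[NX3] is the SMARTS for an amide: a carbonyl carbon bonded to a trivalent nitrogen.
The molecule carries 2 separate instances of a primary amide (-C(=O)NH2) meeting every constraint; each maps to a distinct set of atoms, giving 2 matches.

2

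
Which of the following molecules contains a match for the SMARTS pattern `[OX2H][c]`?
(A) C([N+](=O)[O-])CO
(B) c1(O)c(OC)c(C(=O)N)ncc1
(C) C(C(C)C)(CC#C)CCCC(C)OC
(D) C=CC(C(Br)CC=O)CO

[OX2H][c] describes a hydroxyl oxygen attached to an aromatic carbon (a phenol).
(A) has a hydroxyl group (-OH) but the -OH is on an aliphatic carbon, not an aromatic c.
(B) contains a hydroxyl group (-OH), which satisfies every atom and bond constraint.
(C) has a methoxy ether (-OCH3) but the oxygen has H0, not H1.
(D) has a hydroxyl group (-OH) but the -OH is on an aliphatic carbon, not an aromatic c.
So the answer is (B).

B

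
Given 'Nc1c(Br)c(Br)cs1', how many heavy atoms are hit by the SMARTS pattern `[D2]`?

Check the 8 heavy atoms by environment: 1× s (aromatic, D2) → match; 1× c (aromatic, D2) → match; 3× c (aromatic, D3) → no; 2× Br (D1) → no; 1× N (D1) → no.
Summing the matching environments: 1 + 1 = 2 matching atoms.

2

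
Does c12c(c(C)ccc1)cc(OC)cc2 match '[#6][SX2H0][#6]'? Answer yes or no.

No

The pattern [#6][SX2H0][#6] describes an aliphatic sulfur bridging two carbons with no H on the sulfur — a thioether.
The closest candidate here is a methoxy ether (-OCH3), but the bridging atom is O, not S. No other fragment satisfies the full query, so there is no match.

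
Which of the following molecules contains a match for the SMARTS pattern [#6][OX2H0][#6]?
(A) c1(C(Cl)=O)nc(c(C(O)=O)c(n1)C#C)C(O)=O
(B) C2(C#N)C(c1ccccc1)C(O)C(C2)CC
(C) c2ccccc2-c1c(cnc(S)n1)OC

C

[#6][OX2H0][#6] describes an aliphatic oxygen bridging two carbons with no H on the oxygen (an ether).
(A) has a carboxylic acid group (-C(=O)OH) but the -OH oxygen has H1; the =O is OX1, not OX2.
(B) has a hydroxyl group (-OH) but the oxygen has H1, not H0 bridging two carbons.
(C) contains a methoxy ether (-OCH3), which satisfies every atom and bond constraint.
So the answer is (C).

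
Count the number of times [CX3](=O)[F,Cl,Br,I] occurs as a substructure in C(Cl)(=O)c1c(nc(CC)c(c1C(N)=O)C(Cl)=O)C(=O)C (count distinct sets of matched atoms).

2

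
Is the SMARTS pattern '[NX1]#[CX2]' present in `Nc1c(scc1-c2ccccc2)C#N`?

The pattern [NX1]#[CX2] describes a nitrogen triple-bonded to a two-connected carbon — a nitrile.
The molecule carries a nitrile (-C#N), whose atoms satisfy every constraint of the query, so the pattern matches.

Yes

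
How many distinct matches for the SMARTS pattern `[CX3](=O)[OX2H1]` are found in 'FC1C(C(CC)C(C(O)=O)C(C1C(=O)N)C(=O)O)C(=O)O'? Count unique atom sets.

3

[CX3](=O)[OX2H1] is the SMARTS for a carboxylic acid: an sp2 carbon double-bonded to O and single-bonded to an -OH oxygen.
The molecule carries 3 separate instances of a carboxylic acid group (-C(=O)OH) meeting every constraint; each maps to a distinct set of atoms, giving 3 matches.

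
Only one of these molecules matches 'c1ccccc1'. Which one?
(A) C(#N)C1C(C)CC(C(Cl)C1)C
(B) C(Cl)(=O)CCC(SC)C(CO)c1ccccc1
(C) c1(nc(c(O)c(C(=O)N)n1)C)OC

B

c1ccccc1 describes six aromatic carbons in a ring (a benzene ring).
(A) has a methyl group (-CH3) but no six-membered all-carbon aromatic ring is present.
(B) contains a phenyl ring, which satisfies every atom and bond constraint.
(C) has a methyl group (-CH3) but no six-membered all-carbon aromatic ring is present.
So the answer is (B).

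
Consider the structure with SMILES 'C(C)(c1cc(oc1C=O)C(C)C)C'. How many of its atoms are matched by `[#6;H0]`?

Check the 13 heavy atoms by environment: 1× o (aromatic, H0) → no; 3× c (aromatic, H0) → match; 1× c (aromatic, H1) → no; 3× C (H1) → no; 1× O (H0) → no; 4× C (H3) → no.
That gives 3 matching atoms.

3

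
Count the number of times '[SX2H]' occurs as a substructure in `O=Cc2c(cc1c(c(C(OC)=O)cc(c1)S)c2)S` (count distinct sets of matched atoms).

2

[SX2H] is the SMARTS for a thiol: an aliphatic sulfur with two connections, one being H.
The molecule carries 2 separate instances of a thiol (-SH) meeting every constraint; each maps to a distinct set of atoms, giving 2 matches.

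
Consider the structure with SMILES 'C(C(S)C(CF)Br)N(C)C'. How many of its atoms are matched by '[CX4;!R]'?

Check the 10 heavy atoms by environment: 6× C (X4, acyclic) → match; 1× Br (X1, acyclic) → no; 1× F (X1, acyclic) → no; 1× S (X2, acyclic) → no; 1× N (X3, acyclic) → no.
That gives 6 matching atoms.

6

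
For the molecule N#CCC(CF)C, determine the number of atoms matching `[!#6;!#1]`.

2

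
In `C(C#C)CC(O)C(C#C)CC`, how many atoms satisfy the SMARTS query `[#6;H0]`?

The query [#6;H0] means: any carbon with no attached hydrogen.
Check the 11 heavy atoms by environment: 3× C (H2) → no; 4× C (H1) → no; 1× C (H3) → no; 1× O (H1) → no; 2× C (H0) → match.
That gives 2 matching atoms.

2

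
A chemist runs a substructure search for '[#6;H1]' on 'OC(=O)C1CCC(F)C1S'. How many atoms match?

3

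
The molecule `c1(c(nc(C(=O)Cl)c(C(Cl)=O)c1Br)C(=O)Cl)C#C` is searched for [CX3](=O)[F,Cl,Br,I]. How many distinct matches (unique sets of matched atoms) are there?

3

[CX3](=O)[F,Cl,Br,I] is the SMARTS for an acyl halide: a carbonyl carbon bonded to a halogen.
The molecule carries 3 separate instances of an acyl chloride (-C(=O)Cl) meeting every constraint; each maps to a distinct set of atoms, giving 3 matches.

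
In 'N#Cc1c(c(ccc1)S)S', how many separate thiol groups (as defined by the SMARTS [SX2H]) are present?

[SX2H] is the SMARTS for a thiol: an aliphatic sulfur with two connections, one being H.
The molecule carries 2 separate instances of a thiol (-SH) meeting every constraint; each maps to a distinct set of atoms, giving 2 matches.

2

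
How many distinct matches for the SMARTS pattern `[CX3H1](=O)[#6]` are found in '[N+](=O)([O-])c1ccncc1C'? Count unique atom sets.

0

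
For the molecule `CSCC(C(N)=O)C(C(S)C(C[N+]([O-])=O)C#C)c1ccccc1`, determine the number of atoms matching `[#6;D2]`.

8

The query [#6;D2] means: any carbon bonded to exactly two heavy atoms.
Check the 23 heavy atoms by environment: 3× C (D2) → match; 5× C (D3) → no; 1× S (D1) → no; 2× O (D1) → no; 1× N (D1) → no; 1× c (aromatic, D3) → no; 5× c (aromatic, D2) → match; 1× N (charge +1, D3) → no; 1× O (charge -1, D1) → no; 2× C (D1) → no; 1× S (D2) → no.
Summing the matching environments: 3 + 5 = 8 matching atoms.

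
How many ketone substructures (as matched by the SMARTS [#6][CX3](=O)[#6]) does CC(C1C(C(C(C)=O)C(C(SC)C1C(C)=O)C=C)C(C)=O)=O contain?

[#6][CX3](=O)[#6] is the SMARTS for a ketone: a carbonyl carbon (no H) flanked by two carbons.
The molecule carries 4 separate instances of an acetyl/ketone group (-C(=O)CH3) meeting every constraint; each maps to a distinct set of atoms, giving 4 matches.

4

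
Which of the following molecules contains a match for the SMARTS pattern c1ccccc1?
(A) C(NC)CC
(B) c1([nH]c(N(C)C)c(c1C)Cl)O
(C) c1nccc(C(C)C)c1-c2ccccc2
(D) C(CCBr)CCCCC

c1ccccc1 describes six aromatic carbons in a ring (a benzene ring).
(A) has a methyl group (-CH3) but no six-membered all-carbon aromatic ring is present.
(B) has a methyl group (-CH3) but no six-membered all-carbon aromatic ring is present.
(C) contains a phenyl ring, which satisfies every atom and bond constraint.
(D) has a methyl group (-CH3) but no six-membered all-carbon aromatic ring is present.
So the answer is (C).

C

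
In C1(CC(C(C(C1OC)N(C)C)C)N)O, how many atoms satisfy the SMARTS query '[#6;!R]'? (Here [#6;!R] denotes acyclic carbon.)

4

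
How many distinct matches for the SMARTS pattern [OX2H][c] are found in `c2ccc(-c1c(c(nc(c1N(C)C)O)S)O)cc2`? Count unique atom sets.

2

[OX2H][c] is the SMARTS for a phenol: a hydroxyl oxygen attached to an aromatic carbon.
The molecule carries 2 separate instances of a hydroxyl group (-OH) meeting every constraint; each maps to a distinct set of atoms, giving 2 matches.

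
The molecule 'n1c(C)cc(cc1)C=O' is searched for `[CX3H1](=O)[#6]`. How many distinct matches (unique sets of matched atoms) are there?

[CX3H1](=O)[#6] is the SMARTS for an aldehyde: an sp2 carbon with one H, double-bonded to O and single-bonded to carbon.
Exactly one fragment in the molecule meets all constraints, giving 1 match.

1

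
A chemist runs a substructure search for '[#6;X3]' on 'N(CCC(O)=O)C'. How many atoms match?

1

Check the 7 heavy atoms by environment: 3× C (X4) → no; 1× C (X3) → match; 1× O (X1) → no; 1× O (X2) → no; 1× N (X3) → no.
That gives 1 matching atom.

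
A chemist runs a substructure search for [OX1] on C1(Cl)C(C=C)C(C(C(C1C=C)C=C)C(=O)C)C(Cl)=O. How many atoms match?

2

The query [OX1] means: aliphatic oxygen with one total connection — typically a carbonyl =O or an oxide.
Check the 19 heavy atoms by environment: 7× C (X4) → no; 2× Cl (X1) → no; 8× C (X3) → no; 2× O (X1) → match.
That gives 2 matching atoms.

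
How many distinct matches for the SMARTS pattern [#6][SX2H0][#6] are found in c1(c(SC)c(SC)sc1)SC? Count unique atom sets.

3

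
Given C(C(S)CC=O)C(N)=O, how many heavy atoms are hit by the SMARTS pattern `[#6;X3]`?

2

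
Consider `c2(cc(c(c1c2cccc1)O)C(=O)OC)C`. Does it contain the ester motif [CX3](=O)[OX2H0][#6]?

Yes

The pattern [CX3](=O)[OX2H0][#6] describes a carbonyl carbon bonded to an oxygen that is itself bonded to carbon (no H on that O) — an ester.
The molecule carries a methyl-ester group (-C(=O)OCH3), whose atoms satisfy every constraint of the query, so the pattern matches.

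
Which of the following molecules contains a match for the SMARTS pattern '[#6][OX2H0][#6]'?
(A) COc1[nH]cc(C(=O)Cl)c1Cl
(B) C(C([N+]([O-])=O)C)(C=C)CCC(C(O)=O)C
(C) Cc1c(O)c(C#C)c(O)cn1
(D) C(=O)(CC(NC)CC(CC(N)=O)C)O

[#6][OX2H0][#6] describes an aliphatic oxygen bridging two carbons with no H on the oxygen (an ether).
(A) contains a methoxy ether (-OCH3), which satisfies every atom and bond constraint.
(B) has a carboxylic acid group (-C(=O)OH) but the -OH oxygen has H1; the =O is OX1, not OX2.
(C) has a hydroxyl group (-OH) but the oxygen has H1, not H0 bridging two carbons.
(D) has a carboxylic acid group (-C(=O)OH) but the -OH oxygen has H1; the =O is OX1, not OX2.
So the answer is (A).

A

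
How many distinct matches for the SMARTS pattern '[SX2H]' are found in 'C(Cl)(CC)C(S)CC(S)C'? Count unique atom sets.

2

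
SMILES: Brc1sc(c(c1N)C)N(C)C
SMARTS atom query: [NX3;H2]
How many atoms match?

1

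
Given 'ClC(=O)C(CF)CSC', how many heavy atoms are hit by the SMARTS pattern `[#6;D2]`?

Check the 9 heavy atoms by environment: 2× C (D2) → match; 2× C (D3) → no; 1× S (D2) → no; 1× C (D1) → no; 1× F (D1) → no; 1× O (D1) → no; 1× Cl (D1) → no.
That gives 2 matching atoms.

2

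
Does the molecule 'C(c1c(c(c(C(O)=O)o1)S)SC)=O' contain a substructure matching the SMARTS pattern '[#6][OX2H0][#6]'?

No

The pattern [#6][OX2H0][#6] describes an aliphatic oxygen bridging two carbons with no H on the oxygen — an ether.
The closest candidate here is a carboxylic acid group (-C(=O)OH), but the -OH oxygen has H1; the =O is OX1, not OX2. No other fragment satisfies the full query, so there is no match.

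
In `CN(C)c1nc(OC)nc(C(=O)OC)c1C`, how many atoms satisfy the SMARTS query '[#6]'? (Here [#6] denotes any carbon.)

The query [#6] means: #6 matches any atom with atomic number 6 (carbon, aromatic or aliphatic).
Check the 16 heavy atoms by environment: 2× n (aromatic) → no; 4× c (aromatic) → match; 6× C → match; 3× O → no; 1× N → no.
Summing the matching environments: 4 + 6 = 10 matching atoms.

10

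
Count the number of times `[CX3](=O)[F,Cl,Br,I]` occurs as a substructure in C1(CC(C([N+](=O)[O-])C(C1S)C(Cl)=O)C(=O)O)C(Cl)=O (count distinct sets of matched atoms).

[CX3](=O)[F,Cl,Br,I] is the SMARTS for an acyl halide: a carbonyl carbon bonded to a halogen.
The molecule carries 2 separate instances of an acyl chloride (-C(=O)Cl) meeting every constraint; each maps to a distinct set of atoms, giving 2 matches.

2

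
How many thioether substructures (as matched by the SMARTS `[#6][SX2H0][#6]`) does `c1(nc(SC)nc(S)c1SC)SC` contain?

3

[#6][SX2H0][#6] is the SMARTS for a thioether: an aliphatic sulfur bridging two carbons with no H on the sulfur.
The molecule carries 3 separate instances of a methylthio ether (-SCH3) meeting every constraint; each maps to a distinct set of atoms, giving 3 matches.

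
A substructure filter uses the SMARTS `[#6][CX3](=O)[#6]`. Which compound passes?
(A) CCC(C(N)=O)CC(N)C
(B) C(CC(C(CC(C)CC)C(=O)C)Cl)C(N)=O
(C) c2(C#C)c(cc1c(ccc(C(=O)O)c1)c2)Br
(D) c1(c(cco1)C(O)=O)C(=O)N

[#6][CX3](=O)[#6] describes a carbonyl carbon (no H) flanked by two carbons (a ketone).
(A) has a primary amide (-C(=O)NH2) but one neighbour of the carbonyl carbon is N, not C.
(B) contains an acetyl/ketone group (-C(=O)CH3), which satisfies every atom and bond constraint.
(C) has a carboxylic acid group (-C(=O)OH) but one neighbour of the carbonyl carbon is O, not C.
(D) has a carboxylic acid group (-C(=O)OH) but one neighbour of the carbonyl carbon is O, not C.
So the answer is (B).

B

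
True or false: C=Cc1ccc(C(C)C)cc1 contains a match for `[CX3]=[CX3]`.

True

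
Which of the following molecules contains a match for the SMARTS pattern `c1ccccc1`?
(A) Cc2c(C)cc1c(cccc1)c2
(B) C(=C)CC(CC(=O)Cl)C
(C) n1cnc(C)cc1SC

c1ccccc1 describes six aromatic carbons in a ring (a benzene ring).
(A) contains the required atom environment, so the pattern matches.
(B) has a methyl group (-CH3) but no six-membered all-carbon aromatic ring is present.
(C) has a methyl group (-CH3) but no six-membered all-carbon aromatic ring is present.
So the answer is (A).

A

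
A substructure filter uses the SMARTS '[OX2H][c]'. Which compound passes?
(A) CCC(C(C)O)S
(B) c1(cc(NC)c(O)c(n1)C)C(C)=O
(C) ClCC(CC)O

B

[OX2H][c] describes a hydroxyl oxygen attached to an aromatic carbon (a phenol).
(A) has a hydroxyl group (-OH) but the -OH is on an aliphatic carbon, not an aromatic c.
(B) contains a hydroxyl group (-OH), which satisfies every atom and bond constraint.
(C) has a hydroxyl group (-OH) but the -OH is on an aliphatic carbon, not an aromatic c.
So the answer is (B).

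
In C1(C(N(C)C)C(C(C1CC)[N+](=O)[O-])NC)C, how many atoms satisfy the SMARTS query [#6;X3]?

0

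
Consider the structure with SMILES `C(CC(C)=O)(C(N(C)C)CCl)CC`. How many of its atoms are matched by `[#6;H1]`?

Check the 13 heavy atoms by environment: 3× C (H2) → no; 2× C (H1) → match; 1× C (H0) → no; 1× O (H0) → no; 4× C (H3) → no; 1× N (H0) → no; 1× Cl (H0) → no.
That gives 2 matching atoms.

2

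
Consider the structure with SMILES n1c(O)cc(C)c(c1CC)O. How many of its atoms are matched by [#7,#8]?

The query [#7,#8] means: nitrogen or oxygen (comma = OR).
Check the 11 heavy atoms by environment: 1× n (aromatic) → match; 5× c (aromatic) → no; 3× C → no; 2× O → match.
Summing the matching environments: 1 + 2 = 3 matching atoms.

3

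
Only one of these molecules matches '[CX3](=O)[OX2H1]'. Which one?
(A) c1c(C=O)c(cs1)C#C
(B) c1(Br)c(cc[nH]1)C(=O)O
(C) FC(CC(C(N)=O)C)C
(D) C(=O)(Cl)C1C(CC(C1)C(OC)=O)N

B

[CX3](=O)[OX2H1] describes an sp2 carbon double-bonded to O and single-bonded to an -OH oxygen (a carboxylic acid).
(A) has an aldehyde (-CHO) but there is no singly-bonded oxygen on the carbonyl carbon.
(B) contains a carboxylic acid group (-C(=O)OH), which satisfies every atom and bond constraint.
(C) has a primary amide (-C(=O)NH2) but the carbonyl is bonded to N, not to an -OH oxygen.
(D) has a methyl-ester group (-C(=O)OCH3) but the singly-bonded O has no H (OX2H0, not OX2H1).
So the answer is (B).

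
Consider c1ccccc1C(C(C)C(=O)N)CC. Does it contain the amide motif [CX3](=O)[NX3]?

Yes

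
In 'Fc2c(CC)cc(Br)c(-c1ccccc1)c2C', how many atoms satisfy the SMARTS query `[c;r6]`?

12

The query [c;r6] means: aromatic carbon that belongs to a six-membered ring.
Check the 17 heavy atoms by environment: 12× c (aromatic, in 6-ring) → match; 3× C (acyclic) → no; 1× Br (acyclic) → no; 1× F (acyclic) → no.
That gives 12 matching atoms.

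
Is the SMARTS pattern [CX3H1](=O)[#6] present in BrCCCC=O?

The pattern [CX3H1](=O)[#6] describes an sp2 carbon with one H, double-bonded to O and single-bonded to carbon — an aldehyde.
The molecule carries an aldehyde (-CHO), whose atoms satisfy every constraint of the query, so the pattern matches.

Yes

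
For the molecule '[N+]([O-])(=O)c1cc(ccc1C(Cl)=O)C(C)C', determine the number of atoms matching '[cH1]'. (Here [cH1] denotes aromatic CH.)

3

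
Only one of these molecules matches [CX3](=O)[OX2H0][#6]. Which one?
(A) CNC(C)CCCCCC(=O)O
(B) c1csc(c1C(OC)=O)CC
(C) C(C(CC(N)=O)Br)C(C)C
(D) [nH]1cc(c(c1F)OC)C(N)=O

B

[CX3](=O)[OX2H0][#6] describes a carbonyl carbon bonded to an oxygen that is itself bonded to carbon (no H on that O) (an ester).
(A) has a carboxylic acid group (-C(=O)OH) but the singly-bonded O carries H (OX2H1, not H0).
(B) contains a methyl-ester group (-C(=O)OCH3), which satisfies every atom and bond constraint.
(C) has a primary amide (-C(=O)NH2) but the carbonyl is bonded to N, not to an O-C linkage.
(D) has a methoxy ether (-OCH3) but the ether oxygen is not adjacent to a C=O carbon.
So the answer is (B).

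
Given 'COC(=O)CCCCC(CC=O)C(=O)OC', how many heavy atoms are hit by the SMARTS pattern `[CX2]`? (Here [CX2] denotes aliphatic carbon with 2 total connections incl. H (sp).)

Check the 16 heavy atoms by environment: 8× C (X4) → no; 3× C (X3) → no; 3× O (X1) → no; 2× O (X2) → no.
No environment satisfies the query, so 0 matching atoms.

0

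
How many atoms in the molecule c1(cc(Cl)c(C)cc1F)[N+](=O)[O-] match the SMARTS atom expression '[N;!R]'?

1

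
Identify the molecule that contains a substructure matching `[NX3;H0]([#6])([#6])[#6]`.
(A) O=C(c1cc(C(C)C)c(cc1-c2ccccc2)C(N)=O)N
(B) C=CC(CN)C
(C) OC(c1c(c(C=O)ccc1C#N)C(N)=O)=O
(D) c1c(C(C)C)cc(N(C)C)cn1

D

[NX3;H0]([#6])([#6])[#6] describes a trivalent nitrogen with no H, bonded to three carbons (a tertiary amine).
(A) has a primary amide (-C(=O)NH2) but the amide nitrogen has H2 and only one carbon neighbour.
(B) has a primary amino group (-NH2) but the nitrogen has H2, not H0 with three carbons.
(C) has a primary amide (-C(=O)NH2) but the amide nitrogen has H2 and only one carbon neighbour.
(D) contains a dimethylamino group (-N(CH3)2), which satisfies every atom and bond constraint.
So the answer is (D).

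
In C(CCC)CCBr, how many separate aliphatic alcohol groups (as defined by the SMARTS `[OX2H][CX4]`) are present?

0

[OX2H][CX4] is the SMARTS for an aliphatic alcohol: a hydroxyl oxygen bound to an sp3 (X4) carbon.
No fragment in the molecule satisfies every constraint, giving 0 matches.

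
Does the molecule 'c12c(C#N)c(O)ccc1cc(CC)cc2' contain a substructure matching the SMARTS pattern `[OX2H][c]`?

Yes

The pattern [OX2H][c] describes a hydroxyl oxygen attached to an aromatic carbon — a phenol.
The molecule carries a hydroxyl group (-OH), whose atoms satisfy every constraint of the query, so the pattern matches.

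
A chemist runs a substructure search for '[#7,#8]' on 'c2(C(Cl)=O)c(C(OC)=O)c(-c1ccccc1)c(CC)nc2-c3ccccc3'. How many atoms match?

4

The query [#7,#8] means: nitrogen or oxygen (comma = OR).
Check the 27 heavy atoms by environment: 1× n (aromatic) → match; 17× c (aromatic) → no; 5× C → no; 3× O → match; 1× Cl → no.
Summing the matching environments: 1 + 3 = 4 matching atoms.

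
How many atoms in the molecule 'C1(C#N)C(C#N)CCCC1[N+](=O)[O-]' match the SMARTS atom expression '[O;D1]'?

Check the 13 heavy atoms by environment: 5× C (D2) → no; 3× C (D3) → no; 2× N (D1) → no; 1× N (charge +1, D3) → no; 1× O (charge -1, D1) → match; 1× O (D1) → match.
Summing the matching environments: 1 + 1 = 2 matching atoms.

2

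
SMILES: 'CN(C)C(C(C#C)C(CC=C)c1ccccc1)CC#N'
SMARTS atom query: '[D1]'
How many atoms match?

5

The query [D1] means: atom with exactly one heavy-atom neighbour (degree 1).
Check the 20 heavy atoms by environment: 5× C (D2) → no; 3× C (D3) → no; 4× C (D1) → match; 1× N (D1) → match; 1× c (aromatic, D3) → no; 5× c (aromatic, D2) → no; 1× N (D3) → no.
Summing the matching environments: 4 + 1 = 5 matching atoms.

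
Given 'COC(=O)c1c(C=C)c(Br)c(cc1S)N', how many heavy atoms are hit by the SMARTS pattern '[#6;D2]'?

2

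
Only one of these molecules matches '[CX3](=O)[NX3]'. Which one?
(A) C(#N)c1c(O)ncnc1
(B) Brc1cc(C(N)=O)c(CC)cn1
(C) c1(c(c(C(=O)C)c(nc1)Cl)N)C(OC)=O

B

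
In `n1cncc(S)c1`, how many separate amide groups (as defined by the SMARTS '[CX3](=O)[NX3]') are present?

0

[CX3](=O)[NX3] is the SMARTS for an amide: a carbonyl carbon bonded to a trivalent nitrogen.
No fragment in the molecule satisfies every constraint, giving 0 matches.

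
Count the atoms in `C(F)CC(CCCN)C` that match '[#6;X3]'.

0

The query [#6;X3] means: any carbon (aromatic or not) with three total connections.
Check the 9 heavy atoms by environment: 7× C (X4) → no; 1× F (X1) → no; 1× N (X3) → no.
No environment satisfies the query, so 0 matching atoms.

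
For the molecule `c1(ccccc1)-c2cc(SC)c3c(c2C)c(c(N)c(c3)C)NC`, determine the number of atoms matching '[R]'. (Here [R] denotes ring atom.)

16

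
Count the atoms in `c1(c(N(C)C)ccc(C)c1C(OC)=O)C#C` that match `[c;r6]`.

6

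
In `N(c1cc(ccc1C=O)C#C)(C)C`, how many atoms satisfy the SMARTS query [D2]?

5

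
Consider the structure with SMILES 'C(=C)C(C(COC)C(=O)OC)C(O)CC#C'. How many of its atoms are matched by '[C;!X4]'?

5

The query [C;!X4] means: aliphatic carbon that does not have four total connections.
Check the 16 heavy atoms by environment: 7× C (X4) → no; 2× C (X2) → match; 3× C (X3) → match; 1× O (X1) → no; 3× O (X2) → no.
Summing the matching environments: 2 + 3 = 5 matching atoms.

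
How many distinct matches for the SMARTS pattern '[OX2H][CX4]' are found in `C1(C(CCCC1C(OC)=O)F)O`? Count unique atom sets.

1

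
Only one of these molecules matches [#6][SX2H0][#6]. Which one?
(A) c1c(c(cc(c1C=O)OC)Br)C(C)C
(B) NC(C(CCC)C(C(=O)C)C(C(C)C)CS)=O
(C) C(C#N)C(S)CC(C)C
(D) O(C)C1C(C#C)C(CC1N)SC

[#6][SX2H0][#6] describes an aliphatic sulfur bridging two carbons with no H on the sulfur (a thioether).
(A) has a methoxy ether (-OCH3) but the bridging atom is O, not S.
(B) has a thiol (-SH) but the sulfur has H1, not H0 bridging two carbons.
(C) has a thiol (-SH) but the sulfur has H1, not H0 bridging two carbons.
(D) contains a methylthio ether (-SCH3), which satisfies every atom and bond constraint.
So the answer is (D).

D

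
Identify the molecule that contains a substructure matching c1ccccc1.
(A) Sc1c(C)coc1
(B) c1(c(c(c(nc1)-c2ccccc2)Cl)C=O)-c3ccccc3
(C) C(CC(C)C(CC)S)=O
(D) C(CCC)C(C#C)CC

B

c1ccccc1 describes six aromatic carbons in a ring (a benzene ring).
(A) has a methyl group (-CH3) but no six-membered all-carbon aromatic ring is present.
(B) contains a phenyl ring, which satisfies every atom and bond constraint.
(C) has a methyl group (-CH3) but no six-membered all-carbon aromatic ring is present.
(D) has a methyl group (-CH3) but no six-membered all-carbon aromatic ring is present.
So the answer is (B).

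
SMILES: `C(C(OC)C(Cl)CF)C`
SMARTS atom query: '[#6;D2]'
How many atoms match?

The query [#6;D2] means: any carbon bonded to exactly two heavy atoms.
Check the 9 heavy atoms by environment: 2× C (D2) → match; 2× C (D3) → no; 2× C (D1) → no; 1× F (D1) → no; 1× Cl (D1) → no; 1× O (D2) → no.
That gives 2 matching atoms.

2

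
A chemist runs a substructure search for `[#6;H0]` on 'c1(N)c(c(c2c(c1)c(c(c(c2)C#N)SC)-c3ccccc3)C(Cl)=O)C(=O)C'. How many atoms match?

The query [#6;H0] means: any carbon with no attached hydrogen.
Check the 27 heavy atoms by environment: 9× c (aromatic, H0) → match; 7× c (aromatic, H1) → no; 1× S (H0) → no; 2× C (H3) → no; 3× C (H0) → match; 2× O (H0) → no; 1× Cl (H0) → no; 1× N (H0) → no; 1× N (H2) → no.
Summing the matching environments: 9 + 3 = 12 matching atoms.

12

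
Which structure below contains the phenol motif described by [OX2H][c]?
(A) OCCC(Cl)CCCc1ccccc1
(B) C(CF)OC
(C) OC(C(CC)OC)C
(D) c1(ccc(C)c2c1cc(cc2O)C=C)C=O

[OX2H][c] describes a hydroxyl oxygen attached to an aromatic carbon (a phenol).
(A) has a hydroxyl group (-OH) but the -OH is on an aliphatic carbon, not an aromatic c.
(B) has a methoxy ether (-OCH3) but the oxygen has H0, not H1.
(C) has a hydroxyl group (-OH) but the -OH is on an aliphatic carbon, not an aromatic c.
(D) contains a hydroxyl group (-OH), which satisfies every atom and bond constraint.
So the answer is (D).

D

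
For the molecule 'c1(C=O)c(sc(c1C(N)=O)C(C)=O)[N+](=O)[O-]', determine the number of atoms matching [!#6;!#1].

8

The query [!#6;!#1] means: not carbon and not hydrogen — any heteroatom.
Check the 16 heavy atoms by environment: 1× s (aromatic) → match; 4× c (aromatic) → no; 4× C → no; 4× O → match; 1× N → match; 1× N (charge +1) → match; 1× O (charge -1) → match.
Summing the matching environments: 1 + 4 + 1 + 1 + 1 = 8 matching atoms.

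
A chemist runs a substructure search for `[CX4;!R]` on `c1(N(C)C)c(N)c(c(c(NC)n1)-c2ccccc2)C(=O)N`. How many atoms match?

3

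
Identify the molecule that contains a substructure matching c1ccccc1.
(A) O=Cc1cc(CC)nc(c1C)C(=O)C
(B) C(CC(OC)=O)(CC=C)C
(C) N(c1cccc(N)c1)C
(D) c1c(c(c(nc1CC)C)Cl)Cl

C

c1ccccc1 describes six aromatic carbons in a ring (a benzene ring).
(A) has a methyl group (-CH3) but no six-membered all-carbon aromatic ring is present.
(B) has a methyl group (-CH3) but no six-membered all-carbon aromatic ring is present.
(C) contains the required atom environment, so the pattern matches.
(D) has a methyl group (-CH3) but no six-membered all-carbon aromatic ring is present.
So the answer is (C).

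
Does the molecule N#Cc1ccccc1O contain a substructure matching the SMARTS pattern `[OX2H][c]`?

Yes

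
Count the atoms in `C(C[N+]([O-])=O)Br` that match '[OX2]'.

0

The query [OX2] means: aliphatic oxygen with two total connections — ether, hydroxyl, or ester single-bond O.
Check the 6 heavy atoms by environment: 2× C (X4) → no; 1× Br (X1) → no; 1× N (charge +1, X3) → no; 1× O (charge -1, X1) → no; 1× O (X1) → no.
No environment satisfies the query, so 0 matching atoms.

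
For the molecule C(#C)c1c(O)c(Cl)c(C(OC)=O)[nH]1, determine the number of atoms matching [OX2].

The query [OX2] means: aliphatic oxygen with two total connections — ether, hydroxyl, or ester single-bond O.
Check the 13 heavy atoms by environment: 1× n (aromatic, X3) → no; 4× c (aromatic, X3) → no; 1× C (X3) → no; 1× O (X1) → no; 2× O (X2) → match; 1× C (X4) → no; 2× C (X2) → no; 1× Cl (X1) → no.
That gives 2 matching atoms.

2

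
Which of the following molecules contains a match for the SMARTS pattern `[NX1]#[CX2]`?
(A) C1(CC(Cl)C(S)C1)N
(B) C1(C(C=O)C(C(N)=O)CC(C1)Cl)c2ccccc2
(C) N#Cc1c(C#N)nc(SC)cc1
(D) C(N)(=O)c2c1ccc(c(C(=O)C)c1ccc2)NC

C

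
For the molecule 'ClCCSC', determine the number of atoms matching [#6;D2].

Check the 5 heavy atoms by environment: 2× C (D2) → match; 1× S (D2) → no; 1× C (D1) → no; 1× Cl (D1) → no.
That gives 2 matching atoms.

2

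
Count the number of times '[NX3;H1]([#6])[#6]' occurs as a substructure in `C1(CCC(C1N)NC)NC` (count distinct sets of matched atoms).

[NX3;H1]([#6])[#6] is the SMARTS for a secondary amine: a trivalent nitrogen with one H, bonded to two carbons.
The molecule carries 2 separate instances of an N-methylamino group (-NHCH3) meeting every constraint; each maps to a distinct set of atoms, giving 2 matches.

2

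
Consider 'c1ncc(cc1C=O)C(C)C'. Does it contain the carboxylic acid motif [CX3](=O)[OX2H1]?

The pattern [CX3](=O)[OX2H1] describes an sp2 carbon double-bonded to O and single-bonded to an -OH oxygen — a carboxylic acid.
The closest candidate here is an aldehyde (-CHO), but there is no singly-bonded oxygen on the carbonyl carbon. No other fragment satisfies the full query, so there is no match.

No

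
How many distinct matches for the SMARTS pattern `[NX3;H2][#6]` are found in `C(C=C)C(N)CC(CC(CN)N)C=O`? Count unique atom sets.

[NX3;H2][#6] is the SMARTS for a primary amine: a trivalent nitrogen with two H attached to carbon.
The molecule carries 3 separate instances of a primary amino group (-NH2) meeting every constraint; each maps to a distinct set of atoms, giving 3 matches.

3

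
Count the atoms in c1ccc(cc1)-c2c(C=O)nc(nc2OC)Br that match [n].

Check the 17 heavy atoms by environment: 2× n (aromatic) → match; 10× c (aromatic) → no; 2× O → no; 2× C → no; 1× Br → no.
That gives 2 matching atoms.

2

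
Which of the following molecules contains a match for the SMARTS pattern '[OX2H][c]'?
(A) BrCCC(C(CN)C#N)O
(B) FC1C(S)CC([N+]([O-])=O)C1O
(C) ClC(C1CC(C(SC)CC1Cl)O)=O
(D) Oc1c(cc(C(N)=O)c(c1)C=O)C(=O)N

D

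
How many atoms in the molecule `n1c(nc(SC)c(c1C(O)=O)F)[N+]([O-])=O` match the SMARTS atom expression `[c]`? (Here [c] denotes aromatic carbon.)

4

The query [c] means: lowercase c matches aromatic carbon only.
Check the 15 heavy atoms by environment: 2× n (aromatic) → no; 4× c (aromatic) → match; 1× N (charge +1) → no; 1× O (charge -1) → no; 3× O → no; 1× F → no; 1× S → no; 2× C → no.
That gives 4 matching atoms.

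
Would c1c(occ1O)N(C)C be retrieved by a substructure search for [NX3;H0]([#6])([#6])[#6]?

Yes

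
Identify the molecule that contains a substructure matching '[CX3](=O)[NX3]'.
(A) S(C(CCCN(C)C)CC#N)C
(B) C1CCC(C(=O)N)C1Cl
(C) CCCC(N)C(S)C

B

[CX3](=O)[NX3] describes a carbonyl carbon bonded to a trivalent nitrogen (an amide).
(A) has a nitrile (-C#N) but the nitrile N is NX1 (triple-bonded), not NX3.
(B) contains a primary amide (-C(=O)NH2), which satisfies every atom and bond constraint.
(C) has a primary amino group (-NH2) but the -NH2 is not attached to a carbonyl carbon.
So the answer is (B).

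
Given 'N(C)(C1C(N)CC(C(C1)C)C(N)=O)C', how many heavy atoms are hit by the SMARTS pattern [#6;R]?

6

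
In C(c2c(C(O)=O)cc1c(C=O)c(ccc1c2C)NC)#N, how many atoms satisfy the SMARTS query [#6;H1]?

4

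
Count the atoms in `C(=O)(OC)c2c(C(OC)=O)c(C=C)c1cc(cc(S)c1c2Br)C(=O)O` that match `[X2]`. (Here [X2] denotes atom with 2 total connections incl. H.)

4

The query [X2] means: any atom with exactly two total connections (bonds + H).
Check the 25 heavy atoms by environment: 10× c (aromatic, X3) → no; 1× S (X2) → match; 5× C (X3) → no; 3× O (X1) → no; 3× O (X2) → match; 2× C (X4) → no; 1× Br (X1) → no.
Summing the matching environments: 1 + 3 = 4 matching atoms.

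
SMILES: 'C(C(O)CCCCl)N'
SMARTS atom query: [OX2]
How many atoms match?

The query [OX2] means: aliphatic oxygen with two total connections — ether, hydroxyl, or ester single-bond O.
Check the 8 heavy atoms by environment: 5× C (X4) → no; 1× Cl (X1) → no; 1× N (X3) → no; 1× O (X2) → match.
That gives 1 matching atom.

1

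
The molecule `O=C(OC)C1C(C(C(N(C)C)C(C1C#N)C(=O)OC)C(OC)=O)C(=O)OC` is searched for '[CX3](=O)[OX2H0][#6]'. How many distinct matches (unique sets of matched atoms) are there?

4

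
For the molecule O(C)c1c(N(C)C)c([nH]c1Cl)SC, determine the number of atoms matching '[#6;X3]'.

The query [#6;X3] means: any carbon (aromatic or not) with three total connections.
Check the 13 heavy atoms by environment: 1× n (aromatic, X3) → no; 4× c (aromatic, X3) → match; 1× O (X2) → no; 4× C (X4) → no; 1× Cl (X1) → no; 1× N (X3) → no; 1× S (X2) → no.
That gives 4 matching atoms.

4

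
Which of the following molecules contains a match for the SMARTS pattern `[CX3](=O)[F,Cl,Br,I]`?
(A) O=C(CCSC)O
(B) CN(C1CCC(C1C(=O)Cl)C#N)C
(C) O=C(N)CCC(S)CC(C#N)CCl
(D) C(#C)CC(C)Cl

B

[CX3](=O)[F,Cl,Br,I] describes a carbonyl carbon bonded to a halogen (an acyl halide).
(A) has a carboxylic acid group (-C(=O)OH) but the carbonyl is bonded to -OH, not to a halogen.
(B) contains an acyl chloride (-C(=O)Cl), which satisfies every atom and bond constraint.
(C) has a chloro substituent but the Cl is not on a carbonyl carbon.
(D) has a chloro substituent but the Cl is not on a carbonyl carbon.
So the answer is (B).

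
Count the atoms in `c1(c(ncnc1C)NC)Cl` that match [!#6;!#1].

4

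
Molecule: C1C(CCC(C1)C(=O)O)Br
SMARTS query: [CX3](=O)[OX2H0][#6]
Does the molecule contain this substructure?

No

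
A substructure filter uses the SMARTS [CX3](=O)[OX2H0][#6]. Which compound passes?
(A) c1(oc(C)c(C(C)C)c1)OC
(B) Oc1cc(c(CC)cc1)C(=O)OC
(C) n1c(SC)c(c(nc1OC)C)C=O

[CX3](=O)[OX2H0][#6] describes a carbonyl carbon bonded to an oxygen that is itself bonded to carbon (no H on that O) (an ester).
(A) has a methoxy ether (-OCH3) but the ether oxygen is not adjacent to a C=O carbon.
(B) contains a methyl-ester group (-C(=O)OCH3), which satisfies every atom and bond constraint.
(C) has a methoxy ether (-OCH3) but the ether oxygen is not adjacent to a C=O carbon.
So the answer is (B).

B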